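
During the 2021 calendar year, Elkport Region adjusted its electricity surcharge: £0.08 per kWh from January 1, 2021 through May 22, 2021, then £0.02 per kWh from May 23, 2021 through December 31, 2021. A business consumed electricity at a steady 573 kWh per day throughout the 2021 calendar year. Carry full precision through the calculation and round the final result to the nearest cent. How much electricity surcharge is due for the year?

£9,064.86

January 1 – May 22, 2021: 142 days × 573 kWh/day = 81,366 kWh at £0.08/kWh → £6,509.28
May 23 – December 31, 2021: 223 days × 573 kWh/day = 127,779 kWh at £0.02/kWh → £2,555.58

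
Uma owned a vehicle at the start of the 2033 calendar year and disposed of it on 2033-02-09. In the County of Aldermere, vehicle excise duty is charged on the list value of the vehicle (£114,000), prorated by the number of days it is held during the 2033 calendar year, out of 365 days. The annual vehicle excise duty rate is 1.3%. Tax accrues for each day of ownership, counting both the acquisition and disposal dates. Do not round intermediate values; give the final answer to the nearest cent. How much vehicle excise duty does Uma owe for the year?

Days held (2033-01-01 to 2033-02-09): 40 out of 365
Tax = £114,000 × 1.3% × 40/365 = £162.4110

£162.41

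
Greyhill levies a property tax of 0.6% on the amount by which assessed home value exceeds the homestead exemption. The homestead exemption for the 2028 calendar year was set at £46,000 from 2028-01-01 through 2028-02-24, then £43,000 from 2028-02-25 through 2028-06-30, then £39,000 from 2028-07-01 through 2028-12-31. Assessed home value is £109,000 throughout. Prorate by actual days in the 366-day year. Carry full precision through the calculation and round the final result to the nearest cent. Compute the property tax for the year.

2028-01-01 to 2028-02-24: 55 days, exemption £46,000 → (£109,000 − £46,000) × 0.6% × 55/366 = £56.8033
2028-02-25 to 2028-06-30: 127 days, exemption £43,000 → (£109,000 − £43,000) × 0.6% × 127/366 = £137.4098
2028-07-01 to 2028-12-31: 184 days, exemption £39,000 → (£109,000 − £39,000) × 0.6% × 184/366 = £211.1475
Total = £405.3607

£405.36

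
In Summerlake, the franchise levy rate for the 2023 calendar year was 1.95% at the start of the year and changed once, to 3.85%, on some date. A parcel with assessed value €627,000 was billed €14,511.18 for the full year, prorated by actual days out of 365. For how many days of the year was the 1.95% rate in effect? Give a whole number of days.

295 days

Let d = days at the first rate; then 365 − d days at the second rate.
€627,000 × [1.95%·d + 3.85%·(365−d)] / 365 = €14,511.18
Solving gives d = 295, so the new rate took effect on October 23, 2023.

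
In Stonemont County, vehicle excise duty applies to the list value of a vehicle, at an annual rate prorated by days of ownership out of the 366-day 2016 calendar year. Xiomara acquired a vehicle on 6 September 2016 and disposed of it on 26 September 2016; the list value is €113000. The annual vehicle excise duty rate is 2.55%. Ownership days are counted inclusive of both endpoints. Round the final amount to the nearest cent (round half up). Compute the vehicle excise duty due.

Days held (6 September – 26 September 2016): 21 out of 366
Tax = €113000 × 2.55% × 21/366 = €165.3320

€165.33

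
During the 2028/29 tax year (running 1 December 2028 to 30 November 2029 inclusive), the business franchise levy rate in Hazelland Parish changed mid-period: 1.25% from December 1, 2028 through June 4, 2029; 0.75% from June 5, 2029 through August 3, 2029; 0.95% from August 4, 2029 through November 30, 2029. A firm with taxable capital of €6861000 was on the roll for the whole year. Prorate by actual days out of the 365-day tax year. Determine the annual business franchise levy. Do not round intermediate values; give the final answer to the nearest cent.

December 1, 2028 – June 4, 2029: 186 days at 1.25% → €6861000 × 1.25% × 186/365 = €43703.6301
June 5 – August 3, 2029: 60 days at 0.75% → €6861000 × 0.75% × 60/365 = €8458.7671
August 4 – November 30, 2029: 119 days at 0.95% → €6861000 × 0.95% × 119/365 = €21250.3027
Total = €73412.7000

€73412.70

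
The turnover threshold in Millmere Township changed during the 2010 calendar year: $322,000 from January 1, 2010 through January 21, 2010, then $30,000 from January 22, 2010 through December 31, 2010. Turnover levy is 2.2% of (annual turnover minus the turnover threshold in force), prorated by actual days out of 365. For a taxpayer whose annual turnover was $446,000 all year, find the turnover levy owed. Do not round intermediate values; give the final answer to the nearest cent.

$8,782.40

January 1 – January 21, 2010: 21 days, exemption $322,000 → ($446,000 − $322,000) × 2.2% × 21/365 = $156.9534
January 22 – December 31, 2010: 344 days, exemption $30,000 → ($446,000 − $30,000) × 2.2% × 344/365 = $8,625.4466
Total = $8,782.4000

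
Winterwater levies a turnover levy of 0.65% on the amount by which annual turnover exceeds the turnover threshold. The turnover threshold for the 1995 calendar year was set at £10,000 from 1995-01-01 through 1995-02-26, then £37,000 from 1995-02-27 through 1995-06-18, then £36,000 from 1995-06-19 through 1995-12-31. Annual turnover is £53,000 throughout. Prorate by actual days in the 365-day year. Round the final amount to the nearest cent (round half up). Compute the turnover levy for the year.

£134.90

1995-01-01 to 1995-02-26: 57 days, exemption £10,000 → (£53,000 − £10,000) × 0.65% × 57/365 = £43.6479
1995-02-27 to 1995-06-18: 112 days, exemption £37,000 → (£53,000 − £37,000) × 0.65% × 112/365 = £31.9123
1995-06-19 to 1995-12-31: 196 days, exemption £36,000 → (£53,000 − £36,000) × 0.65% × 196/365 = £59.3370
Total = £134.8973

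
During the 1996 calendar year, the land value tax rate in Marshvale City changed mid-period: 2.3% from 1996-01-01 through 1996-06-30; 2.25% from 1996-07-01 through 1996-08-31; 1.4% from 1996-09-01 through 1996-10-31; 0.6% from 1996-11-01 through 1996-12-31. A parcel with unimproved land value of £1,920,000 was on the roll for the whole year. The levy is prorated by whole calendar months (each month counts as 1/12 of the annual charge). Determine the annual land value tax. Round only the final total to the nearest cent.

1996-01-01 to 1996-06-30: 6 months at 2.3% → £1,920,000 × 2.3% × 6/12 = £22,080.0000
1996-07-01 to 1996-08-31: 2 months at 2.25% → £1,920,000 × 2.25% × 2/12 = £7,200.0000
1996-09-01 to 1996-10-31: 2 months at 1.4% → £1,920,000 × 1.4% × 2/12 = £4,480.0000
1996-11-01 to 1996-12-31: 2 months at 0.6% → £1,920,000 × 0.6% × 2/12 = £1,920.0000
Total = £35,680.0000

£35,680.00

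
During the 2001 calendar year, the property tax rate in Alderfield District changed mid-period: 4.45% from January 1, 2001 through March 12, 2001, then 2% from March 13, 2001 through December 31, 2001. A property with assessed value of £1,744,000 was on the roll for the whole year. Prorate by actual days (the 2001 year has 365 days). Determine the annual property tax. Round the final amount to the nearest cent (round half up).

January 1 – March 12, 2001: 71 days at 4.45% → £1,744,000 × 4.45% × 71/365 = £15,096.3507
March 13 – December 31, 2001: 294 days at 2% → £1,744,000 × 2% × 294/365 = £28,095.1233
Total = £43,191.4740

£43,191.47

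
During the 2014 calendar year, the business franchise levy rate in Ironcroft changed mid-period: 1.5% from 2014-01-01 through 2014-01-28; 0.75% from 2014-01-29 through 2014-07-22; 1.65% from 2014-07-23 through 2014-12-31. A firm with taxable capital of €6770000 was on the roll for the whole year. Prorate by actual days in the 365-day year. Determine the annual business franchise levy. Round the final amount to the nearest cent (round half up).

€81712.97

2014-01-01 to 2014-01-28: 28 days at 1.5% → €6770000 × 1.5% × 28/365 = €7790.1370
2014-01-29 to 2014-07-22: 175 days at 0.75% → €6770000 × 0.75% × 175/365 = €24344.1781
2014-07-23 to 2014-12-31: 162 days at 1.65% → €6770000 × 1.65% × 162/365 = €49578.6575
Total = €81712.9726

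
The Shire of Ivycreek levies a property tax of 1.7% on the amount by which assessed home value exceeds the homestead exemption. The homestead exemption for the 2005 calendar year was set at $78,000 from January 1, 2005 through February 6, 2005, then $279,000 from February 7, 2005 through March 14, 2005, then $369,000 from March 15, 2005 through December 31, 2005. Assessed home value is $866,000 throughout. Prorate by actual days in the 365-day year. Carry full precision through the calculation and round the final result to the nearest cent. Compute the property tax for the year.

$9,101.38

January 1 – February 6, 2005: 37 days, exemption $78,000 → ($866,000 − $78,000) × 1.7% × 37/365 = $1,357.9507
February 7 – March 14, 2005: 36 days, exemption $279,000 → ($866,000 − $279,000) × 1.7% × 36/365 = $984.2301
March 15 – December 31, 2005: 292 days, exemption $369,000 → ($866,000 − $369,000) × 1.7% × 292/365 = $6,759.2000
Total = $9,101.3808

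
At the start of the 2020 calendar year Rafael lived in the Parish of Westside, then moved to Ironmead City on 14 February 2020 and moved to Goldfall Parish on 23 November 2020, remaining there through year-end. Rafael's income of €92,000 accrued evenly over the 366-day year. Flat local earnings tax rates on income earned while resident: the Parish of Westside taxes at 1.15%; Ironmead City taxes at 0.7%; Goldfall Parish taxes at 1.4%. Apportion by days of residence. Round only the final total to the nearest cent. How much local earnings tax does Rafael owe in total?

The Parish of Westside, 1 January – 13 February 2020: 44 days → €92,000 × 1.15% × 44/366 = €127.1913
Ironmead City, 14 February – 22 November 2020: 283 days → €92,000 × 0.7% × 283/366 = €497.9563
Goldfall Parish, 23 November – 31 December 2020: 39 days → €92,000 × 1.4% × 39/366 = €137.2459
Total = €762.3934

€762.39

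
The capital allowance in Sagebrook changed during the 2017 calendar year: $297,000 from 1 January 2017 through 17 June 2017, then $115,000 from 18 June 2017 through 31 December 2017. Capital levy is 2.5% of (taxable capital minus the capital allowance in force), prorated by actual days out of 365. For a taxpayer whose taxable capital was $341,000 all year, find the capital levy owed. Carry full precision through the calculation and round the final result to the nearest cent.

$3,555.75

1 January – 17 June 2017: 168 days, exemption $297,000 → ($341,000 − $297,000) × 2.5% × 168/365 = $506.3014
18 June – 31 December 2017: 197 days, exemption $115,000 → ($341,000 − $115,000) × 2.5% × 197/365 = $3,049.4521
Total = $3,555.7534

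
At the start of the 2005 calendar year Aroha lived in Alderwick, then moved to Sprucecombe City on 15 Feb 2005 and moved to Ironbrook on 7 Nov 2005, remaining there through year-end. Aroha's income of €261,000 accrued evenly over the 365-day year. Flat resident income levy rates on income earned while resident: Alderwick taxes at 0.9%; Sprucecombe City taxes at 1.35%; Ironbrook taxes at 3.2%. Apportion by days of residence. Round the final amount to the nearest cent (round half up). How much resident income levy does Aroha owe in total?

Alderwick, 1 Jan – 14 Feb 2005: 45 days → €261,000 × 0.9% × 45/365 = €289.6027
Sprucecombe City, 15 Feb – 6 Nov 2005: 265 days → €261,000 × 1.35% × 265/365 = €2,558.1575
Ironbrook, 7 Nov – 31 Dec 2005: 55 days → €261,000 × 3.2% × 55/365 = €1,258.5205
Total = €4,106.2808

€4,106.28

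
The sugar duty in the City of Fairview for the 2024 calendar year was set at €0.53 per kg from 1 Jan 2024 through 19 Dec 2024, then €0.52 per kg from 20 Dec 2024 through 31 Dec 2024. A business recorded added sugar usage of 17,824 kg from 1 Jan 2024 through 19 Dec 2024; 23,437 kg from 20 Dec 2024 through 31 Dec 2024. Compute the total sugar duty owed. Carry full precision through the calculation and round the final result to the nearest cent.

1 Jan – 19 Dec 2024: 17,824 kg at €0.53/kg → €9,446.72
20 Dec – 31 Dec 2024: 23,437 kg at €0.52/kg → €12,187.24

€21,633.96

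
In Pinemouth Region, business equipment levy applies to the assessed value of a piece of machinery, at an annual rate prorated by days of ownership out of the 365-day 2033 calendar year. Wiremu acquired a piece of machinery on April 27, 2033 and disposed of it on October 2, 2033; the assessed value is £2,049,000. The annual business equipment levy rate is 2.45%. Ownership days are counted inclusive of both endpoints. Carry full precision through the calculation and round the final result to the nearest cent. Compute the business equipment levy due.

£21,868.16

Days held (April 27 – October 2, 2033): 159 out of 365
Tax = £2,049,000 × 2.45% × 159/365 = £21,868.1630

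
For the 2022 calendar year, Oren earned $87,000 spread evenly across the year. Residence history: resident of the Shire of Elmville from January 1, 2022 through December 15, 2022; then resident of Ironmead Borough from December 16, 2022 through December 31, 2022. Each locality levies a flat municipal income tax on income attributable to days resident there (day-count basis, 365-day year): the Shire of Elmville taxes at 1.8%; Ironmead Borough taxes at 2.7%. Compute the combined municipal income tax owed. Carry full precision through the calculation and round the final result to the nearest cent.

The Shire of Elmville, January 1 – December 15, 2022: 349 days → $87,000 × 1.8% × 349/365 = $1,497.3534
Ironmead Borough, December 16 – December 31, 2022: 16 days → $87,000 × 2.7% × 16/365 = $102.9699
Total = $1,600.3233

$1,600.32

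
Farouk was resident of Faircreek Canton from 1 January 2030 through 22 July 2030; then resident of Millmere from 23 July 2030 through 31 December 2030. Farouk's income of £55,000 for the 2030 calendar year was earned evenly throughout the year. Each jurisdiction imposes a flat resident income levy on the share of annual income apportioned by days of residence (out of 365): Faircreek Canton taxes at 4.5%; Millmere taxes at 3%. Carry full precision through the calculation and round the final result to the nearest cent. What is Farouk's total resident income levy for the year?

Faircreek Canton, 1 January – 22 July 2030: 203 days → £55,000 × 4.5% × 203/365 = £1,376.5068
Millmere, 23 July – 31 December 2030: 162 days → £55,000 × 3% × 162/365 = £732.3288
Total = £2,108.8356

£2,108.84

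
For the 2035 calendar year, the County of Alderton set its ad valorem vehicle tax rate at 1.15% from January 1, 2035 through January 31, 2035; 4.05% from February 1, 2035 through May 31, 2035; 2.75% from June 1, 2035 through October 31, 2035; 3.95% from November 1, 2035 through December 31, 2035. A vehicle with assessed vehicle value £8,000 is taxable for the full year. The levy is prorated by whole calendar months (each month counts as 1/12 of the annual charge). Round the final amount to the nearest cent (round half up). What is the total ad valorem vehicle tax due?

January 1 – January 31, 2035: 1 month at 1.15% → £8,000 × 1.15% × 1/12 = £7.6667
February 1 – May 31, 2035: 4 months at 4.05% → £8,000 × 4.05% × 4/12 = £108.0000
June 1 – October 31, 2035: 5 months at 2.75% → £8,000 × 2.75% × 5/12 = £91.6667
November 1 – December 31, 2035: 2 months at 3.95% → £8,000 × 3.95% × 2/12 = £52.6667
Total = £260.0000

£260.00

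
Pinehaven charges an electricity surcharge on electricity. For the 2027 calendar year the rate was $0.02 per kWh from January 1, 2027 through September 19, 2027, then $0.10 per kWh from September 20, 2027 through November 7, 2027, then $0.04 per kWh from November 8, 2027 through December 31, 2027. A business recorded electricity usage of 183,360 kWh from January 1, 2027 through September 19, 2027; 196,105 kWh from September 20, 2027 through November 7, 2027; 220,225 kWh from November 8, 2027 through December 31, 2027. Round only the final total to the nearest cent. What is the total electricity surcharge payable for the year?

January 1 – September 19, 2027: 183,360 kWh at $0.02/kWh → $3,667.20
September 20 – November 7, 2027: 196,105 kWh at $0.10/kWh → $19,610.50
November 8 – December 31, 2027: 220,225 kWh at $0.04/kWh → $8,809.00

$32,086.70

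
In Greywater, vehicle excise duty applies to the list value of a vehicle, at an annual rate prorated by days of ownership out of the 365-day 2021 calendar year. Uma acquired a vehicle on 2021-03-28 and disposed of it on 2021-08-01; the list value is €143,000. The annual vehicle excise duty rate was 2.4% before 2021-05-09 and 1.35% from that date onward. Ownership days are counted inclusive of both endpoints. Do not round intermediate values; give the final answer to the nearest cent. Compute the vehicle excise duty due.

€844.48

2021-03-28 to 2021-05-08: 42 days at 2.4% → €143,000 × 2.4% × 42/365 = €394.9151
2021-05-09 to 2021-08-01: 85 days at 1.35% → €143,000 × 1.35% × 85/365 = €449.5685
Total = €844.4836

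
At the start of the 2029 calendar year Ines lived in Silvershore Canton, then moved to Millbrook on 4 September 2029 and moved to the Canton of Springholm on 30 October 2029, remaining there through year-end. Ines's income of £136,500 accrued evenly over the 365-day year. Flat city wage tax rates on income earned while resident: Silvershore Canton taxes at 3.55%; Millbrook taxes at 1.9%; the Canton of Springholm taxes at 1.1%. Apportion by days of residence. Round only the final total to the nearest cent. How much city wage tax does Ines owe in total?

£3,922.97

Silvershore Canton, 1 January – 3 September 2029: 246 days → £136,500 × 3.55% × 246/365 = £3,265.9027
Millbrook, 4 September – 29 October 2029: 56 days → £136,500 × 1.9% × 56/365 = £397.9068
The Canton of Springholm, 30 October – 31 December 2029: 63 days → £136,500 × 1.1% × 63/365 = £259.1630
Total = £3,922.9726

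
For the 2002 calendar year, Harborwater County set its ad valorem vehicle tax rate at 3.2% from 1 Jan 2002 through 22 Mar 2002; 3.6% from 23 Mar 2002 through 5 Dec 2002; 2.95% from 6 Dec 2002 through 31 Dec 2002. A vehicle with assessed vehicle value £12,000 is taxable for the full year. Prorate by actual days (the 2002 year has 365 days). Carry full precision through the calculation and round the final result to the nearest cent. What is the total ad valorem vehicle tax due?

1 Jan – 22 Mar 2002: 81 days at 3.2% → £12,000 × 3.2% × 81/365 = £85.2164
23 Mar – 5 Dec 2002: 258 days at 3.6% → £12,000 × 3.6% × 258/365 = £305.3589
6 Dec – 31 Dec 2002: 26 days at 2.95% → £12,000 × 2.95% × 26/365 = £25.2164
Total = £415.7918

£415.79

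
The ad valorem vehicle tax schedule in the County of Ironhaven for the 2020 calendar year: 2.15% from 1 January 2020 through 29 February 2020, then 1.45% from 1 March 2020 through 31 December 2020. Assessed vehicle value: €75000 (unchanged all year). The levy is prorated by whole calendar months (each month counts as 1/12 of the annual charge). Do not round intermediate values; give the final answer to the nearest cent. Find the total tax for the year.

1 January – 29 February 2020: 2 months at 2.15% → €75000 × 2.15% × 2/12 = €268.7500
1 March – 31 December 2020: 10 months at 1.45% → €75000 × 1.45% × 10/12 = €906.2500
Total = €1175.0000

€1175.00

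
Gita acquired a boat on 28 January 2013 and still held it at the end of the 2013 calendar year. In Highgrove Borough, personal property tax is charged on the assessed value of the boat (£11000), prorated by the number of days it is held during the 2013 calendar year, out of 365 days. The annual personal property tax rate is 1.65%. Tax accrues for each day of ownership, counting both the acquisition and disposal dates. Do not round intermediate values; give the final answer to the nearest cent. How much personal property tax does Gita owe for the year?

Days held (28 January – 31 December 2013): 338 out of 365
Tax = £11000 × 1.65% × 338/365 = £168.0740

£168.07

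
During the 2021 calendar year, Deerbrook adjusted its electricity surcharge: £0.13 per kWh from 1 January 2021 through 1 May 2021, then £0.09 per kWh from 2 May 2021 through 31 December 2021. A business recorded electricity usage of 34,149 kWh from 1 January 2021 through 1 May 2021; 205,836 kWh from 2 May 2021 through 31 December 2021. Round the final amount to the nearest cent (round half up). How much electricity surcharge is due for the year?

£22,964.61

1 January – 1 May 2021: 34,149 kWh at £0.13/kWh → £4,439.37
2 May – 31 December 2021: 205,836 kWh at £0.09/kWh → £18,525.24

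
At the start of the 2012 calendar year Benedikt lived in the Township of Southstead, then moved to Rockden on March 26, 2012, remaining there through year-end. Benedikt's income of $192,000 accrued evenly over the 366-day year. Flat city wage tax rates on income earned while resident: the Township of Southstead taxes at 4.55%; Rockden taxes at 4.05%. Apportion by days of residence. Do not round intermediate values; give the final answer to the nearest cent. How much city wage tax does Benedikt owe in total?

$7,998.95

The Township of Southstead, January 1 – March 25, 2012: 85 days → $192,000 × 4.55% × 85/366 = $2,028.8525
Rockden, March 26 – December 31, 2012: 281 days → $192,000 × 4.05% × 281/366 = $5,970.0984
Total = $7,998.9508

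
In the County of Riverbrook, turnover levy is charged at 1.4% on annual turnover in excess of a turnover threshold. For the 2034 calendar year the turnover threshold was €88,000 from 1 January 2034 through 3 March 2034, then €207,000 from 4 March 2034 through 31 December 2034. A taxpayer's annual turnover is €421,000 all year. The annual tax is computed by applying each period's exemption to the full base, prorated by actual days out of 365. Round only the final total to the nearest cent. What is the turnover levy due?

€3,278.99

1 January – 3 March 2034: 62 days, exemption €88,000 → (€421,000 − €88,000) × 1.4% × 62/365 = €791.9014
4 March – 31 December 2034: 303 days, exemption €207,000 → (€421,000 − €207,000) × 1.4% × 303/365 = €2,487.0904
Total = €3,278.9918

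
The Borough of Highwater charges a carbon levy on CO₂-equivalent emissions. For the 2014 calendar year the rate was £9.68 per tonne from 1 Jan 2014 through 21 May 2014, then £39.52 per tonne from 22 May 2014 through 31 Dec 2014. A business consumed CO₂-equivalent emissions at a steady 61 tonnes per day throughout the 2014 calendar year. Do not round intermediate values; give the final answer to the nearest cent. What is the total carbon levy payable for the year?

1 Jan – 21 May 2014: 141 days × 61 tonnes/day = 8,601 tonnes at £9.68/tonne → £83,257.68
22 May – 31 Dec 2014: 224 days × 61 tonnes/day = 13,664 tonnes at £39.52/tonne → £540,001.28

£623,258.96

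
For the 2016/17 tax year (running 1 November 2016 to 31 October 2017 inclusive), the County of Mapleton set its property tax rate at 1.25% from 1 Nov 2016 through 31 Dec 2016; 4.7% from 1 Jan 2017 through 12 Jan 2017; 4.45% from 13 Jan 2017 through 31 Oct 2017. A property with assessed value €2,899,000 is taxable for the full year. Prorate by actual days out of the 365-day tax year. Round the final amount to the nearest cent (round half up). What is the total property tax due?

€113,740.08

1 Nov – 31 Dec 2016: 61 days at 1.25% → €2,899,000 × 1.25% × 61/365 = €6,056.1301
1 Jan – 12 Jan 2017: 12 days at 4.7% → €2,899,000 × 4.7% × 12/365 = €4,479.5507
13 Jan – 31 Oct 2017: 292 days at 4.45% → €2,899,000 × 4.45% × 292/365 = €103,204.4000
Total = €113,740.0808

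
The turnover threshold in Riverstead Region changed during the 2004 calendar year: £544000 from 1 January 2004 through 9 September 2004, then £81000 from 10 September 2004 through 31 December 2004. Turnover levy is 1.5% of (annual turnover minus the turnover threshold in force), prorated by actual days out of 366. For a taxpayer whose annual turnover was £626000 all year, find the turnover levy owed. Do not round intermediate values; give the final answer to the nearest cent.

1 January – 9 September 2004: 253 days, exemption £544000 → (£626000 − £544000) × 1.5% × 253/366 = £850.2459
10 September – 31 December 2004: 113 days, exemption £81000 → (£626000 − £81000) × 1.5% × 113/366 = £2523.9754
Total = £3374.2213

£3374.22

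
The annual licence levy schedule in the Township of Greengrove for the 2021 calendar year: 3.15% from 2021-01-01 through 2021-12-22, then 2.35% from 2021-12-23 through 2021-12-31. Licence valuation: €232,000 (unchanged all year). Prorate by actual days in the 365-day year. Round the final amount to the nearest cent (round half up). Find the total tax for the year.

2021-01-01 to 2021-12-22: 356 days at 3.15% → €232,000 × 3.15% × 356/365 = €7,127.8027
2021-12-23 to 2021-12-31: 9 days at 2.35% → €232,000 × 2.35% × 9/365 = €134.4329
Total = €7,262.2356

€7,262.24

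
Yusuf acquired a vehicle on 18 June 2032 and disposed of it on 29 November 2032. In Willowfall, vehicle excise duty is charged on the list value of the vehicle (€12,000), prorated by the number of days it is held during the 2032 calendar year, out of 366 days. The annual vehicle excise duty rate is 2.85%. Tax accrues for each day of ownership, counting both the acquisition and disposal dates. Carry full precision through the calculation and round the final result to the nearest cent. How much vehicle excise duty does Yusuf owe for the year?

€154.18

Days held (18 June – 29 November 2032): 165 out of 366
Tax = €12,000 × 2.85% × 165/366 = €154.1803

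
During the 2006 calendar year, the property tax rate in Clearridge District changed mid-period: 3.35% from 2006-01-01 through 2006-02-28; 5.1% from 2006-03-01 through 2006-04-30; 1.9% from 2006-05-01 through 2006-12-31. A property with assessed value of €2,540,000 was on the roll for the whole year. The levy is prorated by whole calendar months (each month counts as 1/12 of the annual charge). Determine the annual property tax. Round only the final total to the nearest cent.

€67,945.00

2006-01-01 to 2006-02-28: 2 months at 3.35% → €2,540,000 × 3.35% × 2/12 = €14,181.6667
2006-03-01 to 2006-04-30: 2 months at 5.1% → €2,540,000 × 5.1% × 2/12 = €21,590.0000
2006-05-01 to 2006-12-31: 8 months at 1.9% → €2,540,000 × 1.9% × 8/12 = €32,173.3333
Total = €67,945.0000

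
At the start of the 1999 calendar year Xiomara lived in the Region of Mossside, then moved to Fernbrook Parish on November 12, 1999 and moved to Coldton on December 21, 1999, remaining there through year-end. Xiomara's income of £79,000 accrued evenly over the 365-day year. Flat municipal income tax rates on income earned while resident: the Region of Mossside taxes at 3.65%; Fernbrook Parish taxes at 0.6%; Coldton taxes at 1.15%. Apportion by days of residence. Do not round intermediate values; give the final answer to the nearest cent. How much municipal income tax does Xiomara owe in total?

£2,566.53

The Region of Mossside, January 1 – November 11, 1999: 315 days → £79,000 × 3.65% × 315/365 = £2,488.5000
Fernbrook Parish, November 12 – December 20, 1999: 39 days → £79,000 × 0.6% × 39/365 = £50.6466
Coldton, December 21 – December 31, 1999: 11 days → £79,000 × 1.15% × 11/365 = £27.3795
Total = £2,566.5260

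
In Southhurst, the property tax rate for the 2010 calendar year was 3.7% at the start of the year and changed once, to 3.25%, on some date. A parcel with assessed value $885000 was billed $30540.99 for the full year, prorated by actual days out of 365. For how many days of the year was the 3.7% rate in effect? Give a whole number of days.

Let d = days at the first rate; then 365 − d days at the second rate.
$885000 × [3.7%·d + 3.25%·(365−d)] / 365 = $30540.99
Solving gives d = 163, so the new rate took effect on 13 Jun 2010.

163 days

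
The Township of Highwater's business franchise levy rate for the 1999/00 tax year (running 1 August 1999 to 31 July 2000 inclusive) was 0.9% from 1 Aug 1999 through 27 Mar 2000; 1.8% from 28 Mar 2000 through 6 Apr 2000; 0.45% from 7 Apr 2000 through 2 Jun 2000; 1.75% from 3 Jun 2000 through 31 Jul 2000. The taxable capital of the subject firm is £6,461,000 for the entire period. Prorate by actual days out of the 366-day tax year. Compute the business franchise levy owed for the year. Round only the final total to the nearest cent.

1 Aug 1999 – 27 Mar 2000: 240 days at 0.9% → £6,461,000 × 0.9% × 240/366 = £38,130.4918
28 Mar – 6 Apr 2000: 10 days at 1.8% → £6,461,000 × 1.8% × 10/366 = £3,177.5410
7 Apr – 2 Jun 2000: 57 days at 0.45% → £6,461,000 × 0.45% × 57/366 = £4,527.9959
3 Jun – 31 Jul 2000: 59 days at 1.75% → £6,461,000 × 1.75% × 59/366 = £18,226.7281
Total = £64,062.7568

£64,062.76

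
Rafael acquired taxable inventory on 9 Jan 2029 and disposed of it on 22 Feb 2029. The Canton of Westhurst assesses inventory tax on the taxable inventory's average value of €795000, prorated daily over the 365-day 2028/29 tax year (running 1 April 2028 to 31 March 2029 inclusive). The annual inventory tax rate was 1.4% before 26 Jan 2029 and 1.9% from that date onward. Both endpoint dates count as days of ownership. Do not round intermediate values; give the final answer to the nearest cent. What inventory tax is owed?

9 Jan – 25 Jan 2029: 17 days at 1.4% → €795000 × 1.4% × 17/365 = €518.3836
26 Jan – 22 Feb 2029: 28 days at 1.9% → €795000 × 1.9% × 28/365 = €1158.7397
Total = €1677.1233

€1677.12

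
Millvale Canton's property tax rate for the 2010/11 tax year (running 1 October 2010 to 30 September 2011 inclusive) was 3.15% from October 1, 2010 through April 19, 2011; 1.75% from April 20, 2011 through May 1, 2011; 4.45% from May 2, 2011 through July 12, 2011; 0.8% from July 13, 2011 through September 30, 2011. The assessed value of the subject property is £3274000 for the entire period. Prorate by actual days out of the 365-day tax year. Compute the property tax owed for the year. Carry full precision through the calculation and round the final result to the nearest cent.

October 1, 2010 – April 19, 2011: 201 days at 3.15% → £3274000 × 3.15% × 201/365 = £56792.6877
April 20 – May 1, 2011: 12 days at 1.75% → £3274000 × 1.75% × 12/365 = £1883.6712
May 2 – July 12, 2011: 72 days at 4.45% → £3274000 × 4.45% × 72/365 = £28739.4411
July 13 – September 30, 2011: 80 days at 0.8% → £3274000 × 0.8% × 80/365 = £5740.7123
Total = £93156.5123

£93156.51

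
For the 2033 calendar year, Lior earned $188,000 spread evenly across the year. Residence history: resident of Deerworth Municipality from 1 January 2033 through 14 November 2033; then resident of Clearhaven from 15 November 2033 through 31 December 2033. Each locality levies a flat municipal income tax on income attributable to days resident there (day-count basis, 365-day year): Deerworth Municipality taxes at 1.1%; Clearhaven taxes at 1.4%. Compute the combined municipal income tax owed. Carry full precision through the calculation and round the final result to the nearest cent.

Deerworth Municipality, 1 January – 14 November 2033: 318 days → $188,000 × 1.1% × 318/365 = $1,801.7096
Clearhaven, 15 November – 31 December 2033: 47 days → $188,000 × 1.4% × 47/365 = $338.9151
Total = $2,140.6247

$2,140.62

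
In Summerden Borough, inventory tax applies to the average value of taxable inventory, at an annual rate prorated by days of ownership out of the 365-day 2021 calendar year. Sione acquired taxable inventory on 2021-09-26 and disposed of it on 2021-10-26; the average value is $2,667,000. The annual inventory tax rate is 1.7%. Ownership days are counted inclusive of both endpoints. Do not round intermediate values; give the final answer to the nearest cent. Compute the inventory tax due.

Days held (2021-09-26 to 2021-10-26): 31 out of 365
Tax = $2,667,000 × 1.7% × 31/365 = $3,850.7096

$3,850.71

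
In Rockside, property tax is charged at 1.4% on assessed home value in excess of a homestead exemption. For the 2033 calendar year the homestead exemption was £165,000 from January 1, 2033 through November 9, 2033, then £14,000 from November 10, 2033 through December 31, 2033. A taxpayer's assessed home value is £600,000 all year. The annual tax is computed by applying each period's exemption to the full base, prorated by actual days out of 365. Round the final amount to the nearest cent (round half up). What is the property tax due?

January 1 – November 9, 2033: 313 days, exemption £165,000 → (£600,000 − £165,000) × 1.4% × 313/365 = £5,222.3836
November 10 – December 31, 2033: 52 days, exemption £14,000 → (£600,000 − £14,000) × 1.4% × 52/365 = £1,168.7890
Total = £6,391.1726

£6,391.17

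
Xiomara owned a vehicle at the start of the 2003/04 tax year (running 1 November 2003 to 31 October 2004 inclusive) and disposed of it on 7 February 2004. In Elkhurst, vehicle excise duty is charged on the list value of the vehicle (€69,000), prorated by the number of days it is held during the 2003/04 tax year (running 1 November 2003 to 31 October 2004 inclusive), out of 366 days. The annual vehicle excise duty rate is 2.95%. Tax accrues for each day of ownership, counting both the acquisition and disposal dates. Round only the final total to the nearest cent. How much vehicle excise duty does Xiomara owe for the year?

€550.59

Days held (1 November 2003 – 7 February 2004): 99 out of 366
Tax = €69,000 × 2.95% × 99/366 = €550.5861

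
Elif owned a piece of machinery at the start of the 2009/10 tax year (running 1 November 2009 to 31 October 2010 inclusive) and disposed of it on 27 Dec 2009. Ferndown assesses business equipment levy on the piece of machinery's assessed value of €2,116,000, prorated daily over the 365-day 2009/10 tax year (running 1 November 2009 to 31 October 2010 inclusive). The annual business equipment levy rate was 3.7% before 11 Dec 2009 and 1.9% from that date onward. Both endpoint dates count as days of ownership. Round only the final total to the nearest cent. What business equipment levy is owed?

€10,452.46

1 Nov – 10 Dec 2009: 40 days at 3.7% → €2,116,000 × 3.7% × 40/365 = €8,579.9452
11 Dec – 27 Dec 2009: 17 days at 1.9% → €2,116,000 × 1.9% × 17/365 = €1,872.5151
Total = €10,452.4603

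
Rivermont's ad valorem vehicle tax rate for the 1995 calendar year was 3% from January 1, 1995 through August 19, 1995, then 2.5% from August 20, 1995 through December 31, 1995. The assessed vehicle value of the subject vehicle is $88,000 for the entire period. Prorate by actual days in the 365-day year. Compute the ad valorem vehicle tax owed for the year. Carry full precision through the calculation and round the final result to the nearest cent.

January 1 – August 19, 1995: 231 days at 3% → $88,000 × 3% × 231/365 = $1,670.7945
August 20 – December 31, 1995: 134 days at 2.5% → $88,000 × 2.5% × 134/365 = $807.6712
Total = $2,478.4658

$2,478.47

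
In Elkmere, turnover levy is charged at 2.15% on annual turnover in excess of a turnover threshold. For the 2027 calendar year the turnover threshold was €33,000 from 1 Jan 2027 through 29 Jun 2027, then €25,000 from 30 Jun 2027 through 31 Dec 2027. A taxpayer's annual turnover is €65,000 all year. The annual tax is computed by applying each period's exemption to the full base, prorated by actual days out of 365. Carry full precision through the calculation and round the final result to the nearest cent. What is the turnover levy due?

€775.18

1 Jan – 29 Jun 2027: 180 days, exemption €33,000 → (€65,000 − €33,000) × 2.15% × 180/365 = €339.2877
30 Jun – 31 Dec 2027: 185 days, exemption €25,000 → (€65,000 − €25,000) × 2.15% × 185/365 = €435.8904
Total = €775.1781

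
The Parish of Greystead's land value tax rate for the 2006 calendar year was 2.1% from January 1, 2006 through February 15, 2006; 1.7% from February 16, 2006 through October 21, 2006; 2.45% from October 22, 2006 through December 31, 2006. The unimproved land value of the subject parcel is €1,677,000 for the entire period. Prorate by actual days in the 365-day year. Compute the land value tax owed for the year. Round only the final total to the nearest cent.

€31,800.97

January 1 – February 15, 2006: 46 days at 2.1% → €1,677,000 × 2.1% × 46/365 = €4,438.3068
February 16 – October 21, 2006: 248 days at 1.7% → €1,677,000 × 1.7% × 248/365 = €19,370.4986
October 22 – December 31, 2006: 71 days at 2.45% → €1,677,000 × 2.45% × 71/365 = €7,992.1685
Total = €31,800.9740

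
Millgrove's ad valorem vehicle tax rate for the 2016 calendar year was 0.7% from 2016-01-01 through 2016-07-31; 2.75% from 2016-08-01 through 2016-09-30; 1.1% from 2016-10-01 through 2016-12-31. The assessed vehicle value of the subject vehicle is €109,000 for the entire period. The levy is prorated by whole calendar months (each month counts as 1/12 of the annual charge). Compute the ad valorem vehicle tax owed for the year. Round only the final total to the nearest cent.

€1,244.42

2016-01-01 to 2016-07-31: 7 months at 0.7% → €109,000 × 0.7% × 7/12 = €445.0833
2016-08-01 to 2016-09-30: 2 months at 2.75% → €109,000 × 2.75% × 2/12 = €499.5833
2016-10-01 to 2016-12-31: 3 months at 1.1% → €109,000 × 1.1% × 3/12 = €299.7500
Total = €1,244.4167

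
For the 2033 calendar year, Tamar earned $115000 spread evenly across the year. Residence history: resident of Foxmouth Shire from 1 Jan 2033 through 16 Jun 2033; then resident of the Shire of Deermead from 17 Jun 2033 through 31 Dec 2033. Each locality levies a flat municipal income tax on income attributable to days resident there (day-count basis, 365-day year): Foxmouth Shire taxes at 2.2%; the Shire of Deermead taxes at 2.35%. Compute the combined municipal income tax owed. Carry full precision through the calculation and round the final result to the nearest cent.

Foxmouth Shire, 1 Jan – 16 Jun 2033: 167 days → $115000 × 2.2% × 167/365 = $1157.5616
The Shire of Deermead, 17 Jun – 31 Dec 2033: 198 days → $115000 × 2.35% × 198/365 = $1466.0137
Total = $2623.5753

$2623.58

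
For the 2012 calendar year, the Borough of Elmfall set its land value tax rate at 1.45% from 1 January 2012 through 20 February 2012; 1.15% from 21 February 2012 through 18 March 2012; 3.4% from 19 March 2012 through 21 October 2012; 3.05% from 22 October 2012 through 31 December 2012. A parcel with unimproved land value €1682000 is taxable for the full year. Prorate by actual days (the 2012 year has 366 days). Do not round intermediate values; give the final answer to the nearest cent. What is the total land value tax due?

€48683.79

1 January – 20 February 2012: 51 days at 1.45% → €1682000 × 1.45% × 51/366 = €3398.4672
21 February – 18 March 2012: 27 days at 1.15% → €1682000 × 1.15% × 27/366 = €1426.9426
19 March – 21 October 2012: 217 days at 3.4% → €1682000 × 3.4% × 217/366 = €33906.5464
22 October – 31 December 2012: 71 days at 3.05% → €1682000 × 3.05% × 71/366 = €9951.8333
Total = €48683.7896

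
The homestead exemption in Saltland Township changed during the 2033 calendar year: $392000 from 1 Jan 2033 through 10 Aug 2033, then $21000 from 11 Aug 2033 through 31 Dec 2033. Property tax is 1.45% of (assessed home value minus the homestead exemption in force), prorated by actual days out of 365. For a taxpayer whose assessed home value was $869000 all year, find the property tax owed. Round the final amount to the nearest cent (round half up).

1 Jan – 10 Aug 2033: 222 days, exemption $392000 → ($869000 − $392000) × 1.45% × 222/365 = $4206.7479
11 Aug – 31 Dec 2033: 143 days, exemption $21000 → ($869000 − $21000) × 1.45% × 143/365 = $4817.3370
Total = $9024.0849

$9024.08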